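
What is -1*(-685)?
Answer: 685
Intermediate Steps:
-1*(-685) = 685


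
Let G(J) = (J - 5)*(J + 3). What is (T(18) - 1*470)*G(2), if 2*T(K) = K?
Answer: 6915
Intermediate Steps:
T(K) = K/2
G(J) = (-5 + J)*(3 + J)
(T(18) - 1*470)*G(2) = ((½)*18 - 1*470)*(-15 + 2² - 2*2) = (9 - 470)*(-15 + 4 - 4) = -461*(-15) = 6915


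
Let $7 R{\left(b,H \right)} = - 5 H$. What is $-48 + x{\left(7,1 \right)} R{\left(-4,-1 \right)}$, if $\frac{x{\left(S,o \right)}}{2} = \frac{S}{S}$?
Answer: $- \frac{326}{7} \approx -46.571$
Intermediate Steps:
$R{\left(b,H \right)} = - \frac{5 H}{7}$ ($R{\left(b,H \right)} = \frac{\left(-5\right) H}{7} = - \frac{5 H}{7}$)
$x{\left(S,o \right)} = 2$ ($x{\left(S,o \right)} = 2 \frac{S}{S} = 2 \cdot 1 = 2$)
$-48 + x{\left(7,1 \right)} R{\left(-4,-1 \right)} = -48 + 2 \left(\left(- \frac{5}{7}\right) \left(-1\right)\right) = -48 + 2 \cdot \frac{5}{7} = -48 + \frac{10}{7} = - \frac{326}{7}$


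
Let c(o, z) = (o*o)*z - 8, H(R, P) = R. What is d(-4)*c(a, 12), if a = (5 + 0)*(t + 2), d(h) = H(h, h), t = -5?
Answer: -10768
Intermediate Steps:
d(h) = h
a = -15 (a = (5 + 0)*(-5 + 2) = 5*(-3) = -15)
c(o, z) = -8 + z*o² (c(o, z) = o²*z - 8 = z*o² - 8 = -8 + z*o²)
d(-4)*c(a, 12) = -4*(-8 + 12*(-15)²) = -4*(-8 + 12*225) = -4*(-8 + 2700) = -4*2692 = -10768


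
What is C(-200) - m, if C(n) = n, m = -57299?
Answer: 57099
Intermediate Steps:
C(-200) - m = -200 - 1*(-57299) = -200 + 57299 = 57099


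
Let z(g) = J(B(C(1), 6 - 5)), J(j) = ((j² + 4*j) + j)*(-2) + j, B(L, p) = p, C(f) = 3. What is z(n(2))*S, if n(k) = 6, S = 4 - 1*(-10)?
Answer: -154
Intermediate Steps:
S = 14 (S = 4 + 10 = 14)
J(j) = -9*j - 2*j² (J(j) = (j² + 5*j)*(-2) + j = (-10*j - 2*j²) + j = -9*j - 2*j²)
z(g) = -11 (z(g) = -(6 - 5)*(9 + 2*(6 - 5)) = -1*1*(9 + 2*1) = -1*1*(9 + 2) = -1*1*11 = -11)
z(n(2))*S = -11*14 = -154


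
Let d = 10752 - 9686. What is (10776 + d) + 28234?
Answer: 40076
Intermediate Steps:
d = 1066
(10776 + d) + 28234 = (10776 + 1066) + 28234 = 11842 + 28234 = 40076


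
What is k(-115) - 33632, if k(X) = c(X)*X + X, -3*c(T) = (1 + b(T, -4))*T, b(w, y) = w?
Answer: 468803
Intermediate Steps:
c(T) = -T*(1 + T)/3 (c(T) = -(1 + T)*T/3 = -T*(1 + T)/3)
k(X) = X - X²*(1 + X)/3 (k(X) = (-X*(1 + X)/3)*X + X = -X²*(1 + X)/3 + X = X - X²*(1 + X)/3)
k(-115) - 33632 = (⅓)*(-115)*(3 - 1*(-115) - 1*(-115)²) - 33632 = (⅓)*(-115)*(3 + 115 - 1*13225) - 33632 = (⅓)*(-115)*(3 + 115 - 13225) - 33632 = (⅓)*(-115)*(-13107) - 33632 = 502435 - 33632 = 468803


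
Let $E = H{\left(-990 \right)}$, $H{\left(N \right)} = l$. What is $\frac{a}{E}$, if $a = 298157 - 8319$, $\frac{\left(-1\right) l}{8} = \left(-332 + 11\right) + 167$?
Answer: $\frac{144919}{616} \approx 235.26$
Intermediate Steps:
$l = 1232$ ($l = - 8 \left(\left(-332 + 11\right) + 167\right) = - 8 \left(-321 + 167\right) = \left(-8\right) \left(-154\right) = 1232$)
$a = 289838$ ($a = 298157 - 8319 = 289838$)
$H{\left(N \right)} = 1232$
$E = 1232$
$\frac{a}{E} = \frac{289838}{1232} = 289838 \cdot \frac{1}{1232} = \frac{144919}{616}$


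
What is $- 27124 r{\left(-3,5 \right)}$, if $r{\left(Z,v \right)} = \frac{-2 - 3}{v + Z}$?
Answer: $67810$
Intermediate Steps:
$r{\left(Z,v \right)} = - \frac{5}{Z + v}$
$- 27124 r{\left(-3,5 \right)} = - 27124 \left(- \frac{5}{-3 + 5}\right) = - 27124 \left(- \frac{5}{2}\right) = - 27124 \left(\left(-5\right) \frac{1}{2}\right) = \left(-27124\right) \left(- \frac{5}{2}\right) = 67810$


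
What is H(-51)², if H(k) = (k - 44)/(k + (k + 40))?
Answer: 9025/3844 ≈ 2.3478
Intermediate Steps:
H(k) = (-44 + k)/(40 + 2*k) (H(k) = (-44 + k)/(k + (40 + k)) = (-44 + k)/(40 + 2*k))
H(-51)² = ((-44 - 51)/(2*(20 - 51)))² = ((½)*(-95)/(-31))² = ((½)*(-1/31)*(-95))² = (95/62)² = 9025/3844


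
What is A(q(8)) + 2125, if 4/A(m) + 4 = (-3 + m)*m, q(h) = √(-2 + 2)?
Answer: 2124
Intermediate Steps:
q(h) = 0 (q(h) = √0 = 0)
A(m) = 4/(-4 + m*(-3 + m)) (A(m) = 4/(-4 + (-3 + m)*m) = 4/(-4 + m*(-3 + m)))
A(q(8)) + 2125 = 4/(-4 + 0² - 3*0) + 2125 = 4/(-4 + 0 + 0) + 2125 = 4/(-4) + 2125 = 4*(-¼) + 2125 = -1 + 2125 = 2124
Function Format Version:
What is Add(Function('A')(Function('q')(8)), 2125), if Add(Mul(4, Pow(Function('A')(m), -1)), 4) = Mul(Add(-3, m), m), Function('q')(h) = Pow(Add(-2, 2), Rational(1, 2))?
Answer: 2124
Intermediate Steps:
Function('q')(h) = 0 (Function('q')(h) = Pow(0, Rational(1, 2)) = 0)
Function('A')(m) = Mul(4, Pow(Add(-4, Mul(m, Add(-3, m))), -1)) (Function('A')(m) = Mul(4, Pow(Add(-4, Mul(Add(-3, m), m)), -1)) = Mul(4, Pow(Add(-4, Mul(m, Add(-3, m))), -1)))
Add(Function('A')(Function('q')(8)), 2125) = Add(Mul(4, Pow(Add(-4, Pow(0, 2), Mul(-3, 0)), -1)), 2125) = Add(Mul(4, Pow(Add(-4, 0, 0), -1)), 2125) = Add(Mul(4, Pow(-4, -1)), 2125) = Add(Mul(4, Rational(-1, 4)), 2125) = Add(-1, 2125) = 2124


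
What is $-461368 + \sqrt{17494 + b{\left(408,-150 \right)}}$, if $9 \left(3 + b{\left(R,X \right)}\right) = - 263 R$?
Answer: $-461368 + \frac{\sqrt{50115}}{3} \approx -4.6129 \cdot 10^{5}$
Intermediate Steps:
$b{\left(R,X \right)} = -3 - \frac{263 R}{9}$ ($b{\left(R,X \right)} = -3 + \frac{\left(-263\right) R}{9} = -3 - \frac{263 R}{9}$)
$-461368 + \sqrt{17494 + b{\left(408,-150 \right)}} = -461368 + \sqrt{17494 - \frac{35777}{3}} = -461368 + \sqrt{\frac{16705}{3}} = -461368 + \frac{\sqrt{50115}}{3}$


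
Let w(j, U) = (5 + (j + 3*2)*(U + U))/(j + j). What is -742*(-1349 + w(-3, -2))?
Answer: 3000277/3 ≈ 1.0001e+6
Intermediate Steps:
w(j, U) = (5 + 2*U*(6 + j))/(2*j) (w(j, U) = (5 + (j + 6)*(2*U))/((2*j)) = (5 + (6 + j)*(2*U))*(1/(2*j)) = (5 + 2*U*(6 + j))*(1/(2*j)) = (5 + 2*U*(6 + j))/(2*j))
-742*(-1349 + w(-3, -2)) = -742*(-1349 + (5/2 + 6*(-2) - 2*(-3))/(-3)) = -742*(-1349 - (5/2 - 12 + 6)/3) = -742*(-1349 - ⅓*(-7/2)) = -742*(-1349 + 7/6) = -742*(-8087/6) = 3000277/3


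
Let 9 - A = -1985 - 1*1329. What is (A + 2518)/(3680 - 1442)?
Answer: 1947/746 ≈ 2.6099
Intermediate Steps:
A = 3323 (A = 9 - (-1985 - 1*1329) = 9 - (-1985 - 1329) = 9 - 1*(-3314) = 9 + 3314 = 3323)
(A + 2518)/(3680 - 1442) = (3323 + 2518)/(3680 - 1442) = 5841/2238 = 5841*(1/2238) = 1947/746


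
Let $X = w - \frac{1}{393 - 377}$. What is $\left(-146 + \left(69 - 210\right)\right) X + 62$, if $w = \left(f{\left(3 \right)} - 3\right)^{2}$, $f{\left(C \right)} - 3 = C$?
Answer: $- \frac{40049}{16} \approx -2503.1$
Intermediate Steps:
$f{\left(C \right)} = 3 + C$
$w = 9$ ($w = \left(\left(3 + 3\right) - 3\right)^{2} = \left(6 - 3\right)^{2} = 3^{2} = 9$)
$X = \frac{143}{16}$ ($X = 9 - \frac{1}{393 - 377} = 9 - \frac{1}{16} = \frac{143}{16} \approx 8.9375$)
$\left(-146 + \left(69 - 210\right)\right) X + 62 = \left(-146 + \left(69 - 210\right)\right) \frac{143}{16} + 62 = \left(-146 - 141\right) \frac{143}{16} + 62 = \left(-287\right) \frac{143}{16} + 62 = - \frac{41041}{16} + 62 = - \frac{40049}{16}$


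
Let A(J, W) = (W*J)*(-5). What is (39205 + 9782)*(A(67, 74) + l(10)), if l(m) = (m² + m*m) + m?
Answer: -1204100460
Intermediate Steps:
A(J, W) = -5*J*W (A(J, W) = (J*W)*(-5) = -5*J*W)
l(m) = m + 2*m² (l(m) = (m² + m²) + m = 2*m² + m = m + 2*m²)
(39205 + 9782)*(A(67, 74) + l(10)) = (39205 + 9782)*(-5*67*74 + 10*(1 + 2*10)) = 48987*(-24790 + 10*(1 + 20)) = 48987*(-24790 + 10*21) = 48987*(-24790 + 210) = 48987*(-24580) = -1204100460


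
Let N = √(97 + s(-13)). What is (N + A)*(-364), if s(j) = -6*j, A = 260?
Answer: -94640 - 1820*√7 ≈ -99455.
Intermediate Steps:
N = 5*√7 (N = √(97 - 6*(-13)) = √(97 + 78) = √175 = 5*√7 ≈ 13.229)
(N + A)*(-364) = (5*√7 + 260)*(-364) = (260 + 5*√7)*(-364) = -94640 - 1820*√7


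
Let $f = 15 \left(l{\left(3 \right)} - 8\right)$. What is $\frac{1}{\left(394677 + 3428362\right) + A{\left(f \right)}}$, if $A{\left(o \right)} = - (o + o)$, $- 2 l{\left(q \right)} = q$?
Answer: $\frac{1}{3823324} \approx 2.6155 \cdot 10^{-7}$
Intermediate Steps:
$l{\left(q \right)} = - \frac{q}{2}$
$f = - \frac{285}{2}$ ($f = 15 \left(\left(- \frac{1}{2}\right) 3 - 8\right) = 15 \left(- \frac{3}{2} - 8\right) = 15 \left(- \frac{19}{2}\right) = - \frac{285}{2} \approx -142.5$)
$A{\left(o \right)} = - 2 o$
$\frac{1}{\left(394677 + 3428362\right) + A{\left(f \right)}} = \frac{1}{\left(394677 + 3428362\right) - -285} = \frac{1}{3823039 + 285} = \frac{1}{3823324}$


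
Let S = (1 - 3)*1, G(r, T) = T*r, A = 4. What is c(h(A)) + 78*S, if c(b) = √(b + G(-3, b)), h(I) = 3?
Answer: -156 + I*√6 ≈ -156.0 + 2.4495*I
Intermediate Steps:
c(b) = √2*√(-b) (c(b) = √(b + b*(-3)) = √(b - 3*b) = √(-2*b) = √2*√(-b))
S = -2 (S = -2*1 = -2)
c(h(A)) + 78*S = √2*√(-1*3) + 78*(-2) = √2*√(-3) - 156 = √2*(I*√3) - 156 = I*√6 - 156 = -156 + I*√6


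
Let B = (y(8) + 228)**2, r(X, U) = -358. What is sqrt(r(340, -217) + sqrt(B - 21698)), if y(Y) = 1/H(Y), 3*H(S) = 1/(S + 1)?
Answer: sqrt(-358 + sqrt(43327)) ≈ 12.241*I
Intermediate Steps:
H(S) = 1/(3*(1 + S)) (H(S) = 1/(3*(S + 1)) = 1/(3*(1 + S)))
y(Y) = 3 + 3*Y (y(Y) = 1/(1/(3*(1 + Y))) = 3 + 3*Y)
B = 65025 (B = ((3 + 3*8) + 228)**2 = ((3 + 24) + 228)**2 = (27 + 228)**2 = 255**2 = 65025)
sqrt(r(340, -217) + sqrt(B - 21698)) = sqrt(-358 + sqrt(65025 - 21698)) = sqrt(-358 + sqrt(43327))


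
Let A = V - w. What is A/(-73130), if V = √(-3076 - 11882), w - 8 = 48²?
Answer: 1156/36565 - 3*I*√1662/73130 ≈ 0.031615 - 0.0016724*I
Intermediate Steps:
w = 2312 (w = 8 + 48² = 8 + 2304 = 2312)
V = 3*I*√1662 (V = √(-14958) = 3*I*√1662 ≈ 122.3*I)
A = -2312 + 3*I*√1662 (A = 3*I*√1662 - 1*2312 = 3*I*√1662 - 2312 = -2312 + 3*I*√1662 ≈ -2312.0 + 122.3*I)
A/(-73130) = (-2312 + 3*I*√1662)/(-73130) = (-2312 + 3*I*√1662)*(-1/73130) = 1156/36565 - 3*I*√1662/73130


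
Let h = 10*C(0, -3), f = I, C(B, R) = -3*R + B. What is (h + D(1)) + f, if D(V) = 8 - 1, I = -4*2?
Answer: 89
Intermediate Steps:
I = -8
C(B, R) = B - 3*R
D(V) = 7
f = -8
h = 90 (h = 10*(0 - 3*(-3)) = 10*(0 + 9) = 10*9 = 90)
(h + D(1)) + f = (90 + 7) - 8 = 97 - 8 = 89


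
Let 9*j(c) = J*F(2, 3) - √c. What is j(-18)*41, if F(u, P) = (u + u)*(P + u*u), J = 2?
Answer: 2296/9 - 41*I*√2/3 ≈ 255.11 - 19.328*I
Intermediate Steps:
F(u, P) = 2*u*(P + u²) (F(u, P) = (2*u)*(P + u²) = 2*u*(P + u²))
j(c) = 56/9 - √c/9 (j(c) = (2*(2*2*(3 + 2²)) - √c)/9 = (2*(2*2*(3 + 4)) - √c)/9 = (2*(2*2*7) - √c)/9 = (2*28 - √c)/9 = (56 - √c)/9 = 56/9 - √c/9)
j(-18)*41 = (56/9 - I*√2/3)*41 = 2296/9 - 41*I*√2/3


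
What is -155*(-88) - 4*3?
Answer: 13628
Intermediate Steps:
-155*(-88) - 4*3 = 13640 - 12 = 13628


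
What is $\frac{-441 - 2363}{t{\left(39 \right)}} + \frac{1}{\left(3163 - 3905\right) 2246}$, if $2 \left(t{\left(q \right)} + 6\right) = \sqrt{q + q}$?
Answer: $\frac{18691822901}{18331852} + \frac{2804 \sqrt{78}}{33} \approx 1770.1$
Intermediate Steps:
$t{\left(q \right)} = -6 + \frac{\sqrt{2} \sqrt{q}}{2}$ ($t{\left(q \right)} = -6 + \frac{\sqrt{q + q}}{2} = -6 + \frac{\sqrt{2 q}}{2} = -6 + \frac{\sqrt{2} \sqrt{q}}{2}$)
$\frac{-441 - 2363}{t{\left(39 \right)}} + \frac{1}{\left(3163 - 3905\right) 2246} = \frac{-441 - 2363}{-6 + \frac{\sqrt{2} \sqrt{39}}{2}} + \frac{1}{\left(3163 - 3905\right) 2246} = - \frac{2804}{-6 + \frac{\sqrt{78}}{2}} + \frac{1}{-742} \cdot \frac{1}{2246} = - \frac{2804}{-6 + \frac{\sqrt{78}}{2}} - \frac{1}{1666532} = - \frac{1}{1666532} - \frac{2804}{-6 + \frac{\sqrt{78}}{2}}$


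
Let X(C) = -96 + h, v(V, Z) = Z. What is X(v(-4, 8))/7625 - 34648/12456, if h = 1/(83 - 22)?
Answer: -404714522/144839925 ≈ -2.7942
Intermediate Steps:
h = 1/61 ≈ 0.016393
X(C) = -5855/61 (X(C) = -96 + 1/61 = -5855/61)
X(v(-4, 8))/7625 - 34648/12456 = -5855/61/7625 - 34648/12456 = -5855/61*1/7625 - 34648*1/12456 = -1171/93025 - 4331/1557 = -404714522/144839925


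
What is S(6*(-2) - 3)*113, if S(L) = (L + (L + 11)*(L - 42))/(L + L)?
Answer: -8023/10 ≈ -802.30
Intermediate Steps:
S(L) = (L + (-42 + L)*(11 + L))/(2*L) (S(L) = (L + (11 + L)*(-42 + L))/((2*L)) = (L + (-42 + L)*(11 + L))*(1/(2*L)) = (L + (-42 + L)*(11 + L))/(2*L))
S(6*(-2) - 3)*113 = (-15 + (6*(-2) - 3)/2 - 231/(6*(-2) - 3))*113 = (-15 + (-12 - 3)/2 - 231/(-12 - 3))*113 = (-15 + (1/2)*(-15) - 231/(-15))*113 = (-15 - 15/2 - 231*(-1/15))*113 = (-15 - 15/2 + 77/5)*113 = -71/10*113 = -8023/10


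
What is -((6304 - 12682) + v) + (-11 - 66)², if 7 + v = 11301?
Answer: 1013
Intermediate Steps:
v = 11294 (v = -7 + 11301 = 11294)
-((6304 - 12682) + v) + (-11 - 66)² = -((6304 - 12682) + 11294) + (-11 - 66)² = -(-6378 + 11294) + (-77)² = -1*4916 + 5929 = -4916 + 5929 = 1013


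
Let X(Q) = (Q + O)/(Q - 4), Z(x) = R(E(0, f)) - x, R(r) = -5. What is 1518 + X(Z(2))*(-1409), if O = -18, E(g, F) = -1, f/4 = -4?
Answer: -18527/11 ≈ -1684.3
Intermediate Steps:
f = -16 (f = 4*(-4) = -16)
Z(x) = -5 - x
X(Q) = (-18 + Q)/(-4 + Q) (X(Q) = (Q - 18)/(Q - 4) = (-18 + Q)/(-4 + Q))
1518 + X(Z(2))*(-1409) = 1518 + ((-18 + (-5 - 1*2))/(-4 + (-5 - 1*2)))*(-1409) = 1518 + ((-18 + (-5 - 2))/(-4 + (-5 - 2)))*(-1409) = 1518 + ((-18 - 7)/(-4 - 7))*(-1409) = 1518 + (-25/(-11))*(-1409) = 1518 - 1/11*(-25)*(-1409) = 1518 + (25/11)*(-1409) = 1518 - 35225/11 = -18527/11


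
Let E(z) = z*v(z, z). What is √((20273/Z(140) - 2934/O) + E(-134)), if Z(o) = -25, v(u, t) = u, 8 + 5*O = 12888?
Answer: √177755238122/3220 ≈ 130.93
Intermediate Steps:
O = 2576 (O = -8/5 + (⅕)*12888 = -8/5 + 12888/5 = 2576)
E(z) = z² (E(z) = z*z = z²)
√((20273/Z(140) - 2934/O) + E(-134)) = √((20273/(-25) - 2934/2576) + (-134)²) = √((20273*(-1/25) - 2934*1/2576) + 17956) = √((-20273/25 - 1467/1288) + 17956) = √(-26148299/32200 + 17956) = √(552034901/32200) = √177755238122/3220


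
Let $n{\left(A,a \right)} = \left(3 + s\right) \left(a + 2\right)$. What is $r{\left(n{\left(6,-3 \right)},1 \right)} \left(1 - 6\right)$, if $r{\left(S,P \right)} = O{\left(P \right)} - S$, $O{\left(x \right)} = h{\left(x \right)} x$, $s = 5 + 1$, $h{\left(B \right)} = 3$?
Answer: $-60$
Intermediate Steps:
$s = 6$
$O{\left(x \right)} = 3 x$
$n{\left(A,a \right)} = 18 + 9 a$ ($n{\left(A,a \right)} = \left(3 + 6\right) \left(a + 2\right) = 9 \left(2 + a\right) = 18 + 9 a$)
$r{\left(S,P \right)} = - S + 3 P$ ($r{\left(S,P \right)} = 3 P - S = - S + 3 P$)
$r{\left(n{\left(6,-3 \right)},1 \right)} \left(1 - 6\right) = \left(- (18 + 9 \left(-3\right)) + 3 \cdot 1\right) \left(1 - 6\right) = \left(- (18 - 27) + 3\right) \left(1 - 6\right) = \left(\left(-1\right) \left(-9\right) + 3\right) \left(-5\right) = \left(9 + 3\right) \left(-5\right) = 12 \left(-5\right) = -60$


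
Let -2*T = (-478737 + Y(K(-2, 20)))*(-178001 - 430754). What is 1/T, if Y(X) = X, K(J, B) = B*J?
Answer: -2/291457892635 ≈ -6.8621e-12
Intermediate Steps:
T = -291457892635/2 (T = -(-478737 + 20*(-2))*(-178001 - 430754)/2 = -(-478737 - 40)*(-608755)/2 = -(-478777)*(-608755)/2 = -1/2*291457892635 = -291457892635/2 ≈ -1.4573e+11)
1/T = 1/(-291457892635/2) = -2/291457892635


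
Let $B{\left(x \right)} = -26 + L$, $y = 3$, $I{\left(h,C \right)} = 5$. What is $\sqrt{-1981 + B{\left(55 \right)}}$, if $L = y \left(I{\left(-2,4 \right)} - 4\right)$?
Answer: $2 i \sqrt{501} \approx 44.766 i$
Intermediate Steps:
$L = 3$ ($L = 3 \left(5 - 4\right) = 3 \cdot 1 = 3$)
$B{\left(x \right)} = -23$ ($B{\left(x \right)} = -26 + 3 = -23$)
$\sqrt{-1981 + B{\left(55 \right)}} = \sqrt{-1981 - 23} = \sqrt{-2004} = 2 i \sqrt{501}$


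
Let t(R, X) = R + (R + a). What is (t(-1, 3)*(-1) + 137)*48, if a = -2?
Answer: 6768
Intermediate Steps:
t(R, X) = -2 + 2*R (t(R, X) = R + (R - 2) = R + (-2 + R) = -2 + 2*R)
(t(-1, 3)*(-1) + 137)*48 = ((-2 + 2*(-1))*(-1) + 137)*48 = ((-2 - 2)*(-1) + 137)*48 = (-4*(-1) + 137)*48 = (4 + 137)*48 = 141*48 = 6768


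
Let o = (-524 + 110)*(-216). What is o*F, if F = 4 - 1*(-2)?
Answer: 536544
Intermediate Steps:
F = 6 (F = 4 + 2 = 6)
o = 89424 (o = -414*(-216) = 89424)
o*F = 89424*6 = 536544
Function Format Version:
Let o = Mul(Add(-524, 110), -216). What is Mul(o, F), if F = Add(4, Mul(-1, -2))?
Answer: 536544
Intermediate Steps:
F = 6 (F = Add(4, 2) = 6)
o = 89424 (o = Mul(-414, -216) = 89424)
Mul(o, F) = Mul(89424, 6) = 536544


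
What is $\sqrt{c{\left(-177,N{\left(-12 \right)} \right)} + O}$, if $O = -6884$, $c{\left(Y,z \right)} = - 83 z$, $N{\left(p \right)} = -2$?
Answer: $i \sqrt{6718} \approx 81.963 i$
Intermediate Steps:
$\sqrt{c{\left(-177,N{\left(-12 \right)} \right)} + O} = \sqrt{\left(-83\right) \left(-2\right) - 6884} = \sqrt{166 - 6884} = \sqrt{-6718} = i \sqrt{6718}$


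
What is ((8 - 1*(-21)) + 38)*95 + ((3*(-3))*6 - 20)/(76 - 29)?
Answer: 299081/47 ≈ 6363.4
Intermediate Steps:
((8 - 1*(-21)) + 38)*95 + ((3*(-3))*6 - 20)/(76 - 29) = ((8 + 21) + 38)*95 + (-9*6 - 20)/47 = (29 + 38)*95 + (-54 - 20)*(1/47) = 67*95 - 74*1/47 = 6365 - 74/47 = 299081/47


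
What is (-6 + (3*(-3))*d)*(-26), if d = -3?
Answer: -546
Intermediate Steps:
(-6 + (3*(-3))*d)*(-26) = (-6 + (3*(-3))*(-3))*(-26) = (-6 - 9*(-3))*(-26) = (-6 + 27)*(-26) = 21*(-26) = -546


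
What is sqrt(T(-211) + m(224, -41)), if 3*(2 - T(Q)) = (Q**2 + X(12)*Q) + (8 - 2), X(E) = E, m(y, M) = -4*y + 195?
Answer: 2*I*sqrt(33069)/3 ≈ 121.23*I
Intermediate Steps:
m(y, M) = 195 - 4*y
T(Q) = -4*Q - Q**2/3 (T(Q) = 2 - ((Q**2 + 12*Q) + (8 - 2))/3 = 2 - ((Q**2 + 12*Q) + 6)/3 = 2 - (6 + Q**2 + 12*Q)/3 = 2 + (-2 - 4*Q - Q**2/3) = -4*Q - Q**2/3)
sqrt(T(-211) + m(224, -41)) = sqrt(-1/3*(-211)*(12 - 211) + (195 - 4*224)) = sqrt(-1/3*(-211)*(-199) + (195 - 896)) = sqrt(-41989/3 - 701) = sqrt(-44092/3) = 2*I*sqrt(33069)/3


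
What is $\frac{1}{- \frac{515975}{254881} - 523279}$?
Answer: $- \frac{254881}{133374390774} \approx -1.911 \cdot 10^{-6}$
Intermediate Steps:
$\frac{1}{- \frac{515975}{254881} - 523279} = \frac{1}{- \frac{133374390774}{254881}} = - \frac{254881}{133374390774}$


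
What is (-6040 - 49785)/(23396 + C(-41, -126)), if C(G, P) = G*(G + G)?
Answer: -55825/26758 ≈ -2.0863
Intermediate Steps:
C(G, P) = 2*G**2 (C(G, P) = G*(2*G) = 2*G**2)
(-6040 - 49785)/(23396 + C(-41, -126)) = (-6040 - 49785)/(23396 + 2*(-41)**2) = -55825/(23396 + 2*1681) = -55825/(23396 + 3362) = -55825/26758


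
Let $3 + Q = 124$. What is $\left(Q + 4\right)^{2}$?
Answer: $15625$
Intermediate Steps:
$Q = 121$ ($Q = -3 + 124 = 121$)
$\left(Q + 4\right)^{2} = \left(121 + 4\right)^{2} = 125^{2} = 15625$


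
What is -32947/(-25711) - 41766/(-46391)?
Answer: 2602289903/1192759001 ≈ 2.1817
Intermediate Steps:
-32947/(-25711) - 41766/(-46391) = -32947*(-1/25711) - 41766*(-1/46391) = 32947/25711 + 41766/46391 = 2602289903/1192759001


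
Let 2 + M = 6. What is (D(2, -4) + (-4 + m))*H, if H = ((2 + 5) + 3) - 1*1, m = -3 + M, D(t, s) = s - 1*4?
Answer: -99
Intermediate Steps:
M = 4 (M = -2 + 6 = 4)
D(t, s) = -4 + s (D(t, s) = s - 4 = -4 + s)
m = 1 (m = -3 + 4 = 1)
H = 9 (H = (7 + 3) - 1 = 10 - 1 = 9)
(D(2, -4) + (-4 + m))*H = ((-4 - 4) + (-4 + 1))*9 = (-8 - 3)*9 = -11*9 = -99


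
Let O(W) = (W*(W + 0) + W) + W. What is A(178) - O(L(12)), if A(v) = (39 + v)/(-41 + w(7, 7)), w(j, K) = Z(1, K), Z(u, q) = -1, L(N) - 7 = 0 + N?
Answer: -2425/6 ≈ -404.17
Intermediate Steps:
L(N) = 7 + N (L(N) = 7 + (0 + N) = 7 + N)
w(j, K) = -1
O(W) = W**2 + 2*W (O(W) = (W*W + W) + W = (W**2 + W) + W = (W + W**2) + W = W**2 + 2*W)
A(v) = -13/14 - v/42 (A(v) = (39 + v)/(-41 - 1) = (39 + v)/(-42) = (39 + v)*(-1/42) = -13/14 - v/42)
A(178) - O(L(12)) = (-13/14 - 1/42*178) - (7 + 12)*(2 + (7 + 12)) = (-13/14 - 89/21) - 19*(2 + 19) = -31/6 - 19*21 = -31/6 - 1*399 = -31/6 - 399 = -2425/6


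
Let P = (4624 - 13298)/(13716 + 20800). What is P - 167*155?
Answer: -446727667/17258 ≈ -25885.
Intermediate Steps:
P = -4337/17258 (P = -8674/34516 = -8674*1/34516 = -4337/17258 ≈ -0.25130)
P - 167*155 = -4337/17258 - 167*155 = -4337/17258 - 25885 = -446727667/17258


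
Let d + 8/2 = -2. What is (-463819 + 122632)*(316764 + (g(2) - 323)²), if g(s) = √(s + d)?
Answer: -143670092643 + 440813604*I ≈ -1.4367e+11 + 4.4081e+8*I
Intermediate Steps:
d = -6 (d = -4 - 2 = -6)
g(s) = √(-6 + s) (g(s) = √(s - 6) = √(-6 + s))
(-463819 + 122632)*(316764 + (g(2) - 323)²) = (-463819 + 122632)*(316764 + (√(-6 + 2) - 323)²) = -341187*(316764 + (√(-4) - 323)²) = -341187*(316764 + (2*I - 323)²) = -341187*(316764 + (-323 + 2*I)²) = -108075758868 - 341187*(-323 + 2*I)²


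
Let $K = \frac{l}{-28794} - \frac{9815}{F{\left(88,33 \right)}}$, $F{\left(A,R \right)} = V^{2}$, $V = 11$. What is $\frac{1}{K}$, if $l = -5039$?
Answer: $- \frac{3484074}{282003391} \approx -0.012355$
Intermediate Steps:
$F{\left(A,R \right)} = 121$ ($F{\left(A,R \right)} = 11^{2} = 121$)
$K = - \frac{282003391}{3484074}$ ($K = - \frac{5039}{-28794} - \frac{9815}{121} = \left(-5039\right) \left(- \frac{1}{28794}\right) - \frac{9815}{121} = \frac{5039}{28794} - \frac{9815}{121} = - \frac{282003391}{3484074} \approx -80.941$)
$\frac{1}{K} = \frac{1}{- \frac{282003391}{3484074}} = - \frac{3484074}{282003391}$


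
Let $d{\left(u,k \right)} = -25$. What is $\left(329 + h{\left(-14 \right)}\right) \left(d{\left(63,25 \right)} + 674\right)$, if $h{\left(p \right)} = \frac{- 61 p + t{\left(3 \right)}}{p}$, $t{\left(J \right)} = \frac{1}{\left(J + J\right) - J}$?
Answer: $\frac{7304495}{42} \approx 1.7392 \cdot 10^{5}$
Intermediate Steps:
$t{\left(J \right)} = \frac{1}{J}$ ($t{\left(J \right)} = \frac{1}{2 J - J} = \frac{1}{J}$)
$h{\left(p \right)} = \frac{\frac{1}{3} - 61 p}{p}$ ($h{\left(p \right)} = \frac{- 61 p + \frac{1}{3}}{p} = \frac{\frac{1}{3} - 61 p}{p}$)
$\left(329 + h{\left(-14 \right)}\right) \left(d{\left(63,25 \right)} + 674\right) = \left(329 - \left(61 - \frac{1}{3 \left(-14\right)}\right)\right) \left(-25 + 674\right) = \left(329 + \left(-61 + \frac{1}{3} \left(- \frac{1}{14}\right)\right)\right) 649 = \left(329 - \frac{2563}{42}\right) 649 = \frac{11255}{42} \cdot 649 = \frac{7304495}{42}$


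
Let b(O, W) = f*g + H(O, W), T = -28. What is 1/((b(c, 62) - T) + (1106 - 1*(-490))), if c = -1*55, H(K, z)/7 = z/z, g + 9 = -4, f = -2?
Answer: 1/1657 ≈ 0.00060350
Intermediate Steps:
g = -13 (g = -9 - 4 = -13)
H(K, z) = 7 (H(K, z) = 7*(z/z) = 7*1 = 7)
c = -55
b(O, W) = 33 (b(O, W) = -2*(-13) + 7 = 26 + 7 = 33)
1/((b(c, 62) - T) + (1106 - 1*(-490))) = 1/((33 - 1*(-28)) + (1106 - 1*(-490))) = 1/((33 + 28) + (1106 + 490)) = 1/(61 + 1596) = 1/1657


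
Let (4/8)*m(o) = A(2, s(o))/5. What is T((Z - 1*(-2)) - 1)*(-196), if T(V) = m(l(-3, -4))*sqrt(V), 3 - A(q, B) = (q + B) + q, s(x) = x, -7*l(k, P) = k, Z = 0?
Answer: 112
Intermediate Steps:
l(k, P) = -k/7
A(q, B) = 3 - B - 2*q (A(q, B) = 3 - ((q + B) + q) = 3 - ((B + q) + q) = 3 - (B + 2*q) = 3 + (-B - 2*q) = 3 - B - 2*q)
m(o) = -2/5 - 2*o/5 (m(o) = 2*((3 - o - 2*2)/5) = 2*((3 - o - 4)*(1/5)) = 2*((-1 - o)*(1/5)) = 2*(-1/5 - o/5) = -2/5 - 2*o/5)
T(V) = -4*sqrt(V)/7 (T(V) = (-2/5 - (-2)*(-3)/35)*sqrt(V) = (-2/5 - 2/5*3/7)*sqrt(V) = (-2/5 - 6/35)*sqrt(V) = -4*sqrt(V)/7)
T((Z - 1*(-2)) - 1)*(-196) = -4*sqrt((0 - 1*(-2)) - 1)/7*(-196) = -4*sqrt((0 + 2) - 1)/7*(-196) = -4*sqrt(2 - 1)/7*(-196) = -4*sqrt(1)/7*(-196) = -4/7*1*(-196) = -4/7*(-196) = 112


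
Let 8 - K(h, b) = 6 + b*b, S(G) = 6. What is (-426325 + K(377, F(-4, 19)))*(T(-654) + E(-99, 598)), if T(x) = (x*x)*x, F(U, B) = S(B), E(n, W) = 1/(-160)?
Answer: 19082209631270519/160 ≈ 1.1926e+14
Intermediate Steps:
E(n, W) = -1/160
F(U, B) = 6
K(h, b) = 2 - b² (K(h, b) = 8 - (6 + b*b) = 8 - (6 + b²) = 8 + (-6 - b²) = 2 - b²)
T(x) = x³ (T(x) = x²*x = x³)
(-426325 + K(377, F(-4, 19)))*(T(-654) + E(-99, 598)) = (-426325 + (2 - 1*6²))*((-654)³ - 1/160) = (-426325 + (2 - 1*36))*(-279726264 - 1/160) = (-426325 + (2 - 36))*(-44756202241/160) = (-426325 - 34)*(-44756202241/160) = -426359*(-44756202241/160) = 19082209631270519/160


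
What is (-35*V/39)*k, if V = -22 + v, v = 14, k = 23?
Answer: 6440/39 ≈ 165.13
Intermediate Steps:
V = -8 (V = -22 + 14 = -8)
(-35*V/39)*k = -(-280)/39*23 = -35*(-8/39)*23 = (280/39)*23 = 6440/39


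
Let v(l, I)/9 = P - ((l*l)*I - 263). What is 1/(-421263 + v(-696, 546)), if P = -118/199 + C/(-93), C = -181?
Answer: -6169/14687396456145 ≈ -4.2002e-10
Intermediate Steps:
P = 25045/18507 (P = -118/199 - 181/(-93) = -118*1/199 - 181*(-1/93) = -118/199 + 181/93 = 25045/18507 ≈ 1.3533)
v(l, I) = 14677158/6169 - 9*I*l**2 (v(l, I) = 9*(25045/18507 - ((l*l)*I - 263)) = 9*(25045/18507 - (l**2*I - 263)) = 9*(25045/18507 - (I*l**2 - 263)) = 9*(25045/18507 - (-263 + I*l**2)) = 9*(25045/18507 + (263 - I*l**2)) = 9*(4892386/18507 - I*l**2) = 14677158/6169 - 9*I*l**2)
1/(-421263 + v(-696, 546)) = 1/(-421263 + (14677158/6169 - 9*546*(-696)**2)) = 1/(-421263 + (14677158/6169 - 9*546*484416)) = 1/(-421263 + (14677158/6169 - 2380420224)) = 1/(-421263 - 14684797684698/6169) = 1/(-14687396456145/6169) = -6169/14687396456145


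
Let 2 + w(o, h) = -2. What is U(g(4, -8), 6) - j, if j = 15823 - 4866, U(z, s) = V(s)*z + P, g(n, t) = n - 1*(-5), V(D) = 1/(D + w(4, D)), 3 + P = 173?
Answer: -21565/2 ≈ -10783.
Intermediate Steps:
P = 170 (P = -3 + 173 = 170)
w(o, h) = -4 (w(o, h) = -2 - 2 = -4)
V(D) = 1/(-4 + D) (V(D) = 1/(D - 4) = 1/(-4 + D))
g(n, t) = 5 + n (g(n, t) = n + 5 = 5 + n)
U(z, s) = 170 + z/(-4 + s) (U(z, s) = z/(-4 + s) + 170 = 170 + z/(-4 + s))
j = 10957
U(g(4, -8), 6) - j = (-680 + (5 + 4) + 170*6)/(-4 + 6) - 1*10957 = (-680 + 9 + 1020)/2 - 10957 = (1/2)*349 - 10957 = 349/2 - 10957 = -21565/2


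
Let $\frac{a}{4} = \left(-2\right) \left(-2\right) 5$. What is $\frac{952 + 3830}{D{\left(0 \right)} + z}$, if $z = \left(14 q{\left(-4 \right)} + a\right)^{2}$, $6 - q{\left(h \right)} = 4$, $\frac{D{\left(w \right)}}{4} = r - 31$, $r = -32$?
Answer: $\frac{797}{1902} \approx 0.41903$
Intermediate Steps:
$D{\left(w \right)} = -252$ ($D{\left(w \right)} = 4 \left(-32 - 31\right) = 4 \left(-63\right) = -252$)
$q{\left(h \right)} = 2$ ($q{\left(h \right)} = 6 - 4 = 2$)
$a = 80$ ($a = 4 \left(-2\right) \left(-2\right) 5 = 4 \cdot 4 \cdot 5 = 4 \cdot 20 = 80$)
$z = 11664$ ($z = \left(14 \cdot 2 + 80\right)^{2} = \left(28 + 80\right)^{2} = 108^{2} = 11664$)
$\frac{952 + 3830}{D{\left(0 \right)} + z} = \frac{952 + 3830}{-252 + 11664} = \frac{4782}{11412} = 4782 \cdot \frac{1}{11412} = \frac{797}{1902}$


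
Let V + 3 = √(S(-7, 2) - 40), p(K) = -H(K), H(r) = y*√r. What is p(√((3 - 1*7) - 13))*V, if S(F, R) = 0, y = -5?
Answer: 17^(¼)*√I*(-15 + 10*I*√10) ≈ -66.942 + 23.867*I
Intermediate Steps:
H(r) = -5*√r
p(K) = 5*√K (p(K) = -(-5)*√K = 5*√K)
V = -3 + 2*I*√10 (V = -3 + √(0 - 40) = -3 + √(-40) = -3 + 2*I*√10 ≈ -3.0 + 6.3246*I)
p(√((3 - 1*7) - 13))*V = (5*√(√((3 - 1*7) - 13)))*(-3 + 2*I*√10) = (5*√(√((3 - 7) - 13)))*(-3 + 2*I*√10) = (5*√(√(-4 - 13)))*(-3 + 2*I*√10) = (5*√(√(-17)))*(-3 + 2*I*√10) = (5*√(I*√17))*(-3 + 2*I*√10) = (5*(17^(¼)*√I))*(-3 + 2*I*√10) = (5*17^(¼)*√I)*(-3 + 2*I*√10) = 5*17^(¼)*√I*(-3 + 2*I*√10)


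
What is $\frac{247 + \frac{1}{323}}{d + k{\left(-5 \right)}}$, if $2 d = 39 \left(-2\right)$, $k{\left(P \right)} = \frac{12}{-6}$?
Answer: $- \frac{79782}{13243} \approx -6.0245$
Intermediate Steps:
$k{\left(P \right)} = -2$ ($k{\left(P \right)} = 12 \left(- \frac{1}{6}\right) = -2$)
$d = -39$ ($d = \frac{39 \left(-2\right)}{2} = \frac{1}{2} \left(-78\right) = -39$)
$\frac{247 + \frac{1}{323}}{d + k{\left(-5 \right)}} = \frac{247 + \frac{1}{323}}{-39 - 2} = \frac{247 + \frac{1}{323}}{-41} = \frac{79782}{323} \left(- \frac{1}{41}\right) = - \frac{79782}{13243}$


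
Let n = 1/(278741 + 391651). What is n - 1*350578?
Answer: -235024686575/670392 ≈ -3.5058e+5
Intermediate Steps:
n = 1/670392 ≈ 1.4917e-6
n - 1*350578 = 1/670392 - 1*350578 = 1/670392 - 350578 = -235024686575/670392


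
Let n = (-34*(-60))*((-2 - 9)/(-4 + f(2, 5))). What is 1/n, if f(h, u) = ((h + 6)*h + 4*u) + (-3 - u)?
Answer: -1/935 ≈ -0.0010695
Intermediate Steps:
f(h, u) = -3 + 3*u + h*(6 + h) (f(h, u) = ((6 + h)*h + 4*u) + (-3 - u) = (h*(6 + h) + 4*u) + (-3 - u) = (4*u + h*(6 + h)) + (-3 - u) = -3 + 3*u + h*(6 + h))
n = -935 (n = (-34*(-60))*((-2 - 9)/(-4 + (-3 + 2² + 3*5 + 6*2))) = 2040*(-11/(-4 + (-3 + 4 + 15 + 12))) = 2040*(-11/(-4 + 28)) = 2040*(-11/24) = -935)
1/n = 1/(-935) = -1/935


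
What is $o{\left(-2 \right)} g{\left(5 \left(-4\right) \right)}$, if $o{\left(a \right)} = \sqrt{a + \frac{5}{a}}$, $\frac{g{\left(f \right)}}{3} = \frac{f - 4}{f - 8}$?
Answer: $\frac{27 i \sqrt{2}}{7} \approx 5.4548 i$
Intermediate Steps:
$g{\left(f \right)} = \frac{3 \left(-4 + f\right)}{-8 + f}$ ($g{\left(f \right)} = 3 \frac{f - 4}{f - 8} = 3 \frac{-4 + f}{-8 + f} = \frac{3 \left(-4 + f\right)}{-8 + f}$)
$o{\left(-2 \right)} g{\left(5 \left(-4\right) \right)} = \sqrt{-2 + \frac{5}{-2}} \frac{3 \left(-4 + 5 \left(-4\right)\right)}{-8 + 5 \left(-4\right)} = \sqrt{-2 + 5 \left(- \frac{1}{2}\right)} \frac{3 \left(-4 - 20\right)}{-8 - 20} = \sqrt{-2 - \frac{5}{2}} \cdot 3 \frac{1}{-28} \left(-24\right) = \sqrt{- \frac{9}{2}} \cdot 3 \left(- \frac{1}{28}\right) \left(-24\right) = \frac{3 i \sqrt{2}}{2} \cdot \frac{18}{7} = \frac{27 i \sqrt{2}}{7}$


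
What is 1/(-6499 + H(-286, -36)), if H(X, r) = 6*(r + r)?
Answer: -1/6931 ≈ -0.00014428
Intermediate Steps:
H(X, r) = 12*r (H(X, r) = 6*(2*r) = 12*r)
1/(-6499 + H(-286, -36)) = 1/(-6499 + 12*(-36)) = 1/(-6499 - 432) = 1/(-6931) = -1/6931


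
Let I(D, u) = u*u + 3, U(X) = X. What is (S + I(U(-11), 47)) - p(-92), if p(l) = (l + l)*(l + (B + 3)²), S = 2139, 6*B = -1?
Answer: -99899/9 ≈ -11100.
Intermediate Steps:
B = -⅙ (B = (⅙)*(-1) = -⅙ ≈ -0.16667)
p(l) = 2*l*(289/36 + l) (p(l) = (l + l)*(l + (-⅙ + 3)²) = (2*l)*(l + (17/6)²) = (2*l)*(l + 289/36) = (2*l)*(289/36 + l) = 2*l*(289/36 + l))
I(D, u) = 3 + u² (I(D, u) = u² + 3 = 3 + u²)
(S + I(U(-11), 47)) - p(-92) = (2139 + (3 + 47²)) - (-92)*(289 + 36*(-92))/18 = (2139 + (3 + 2209)) - (-92)*(289 - 3312)/18 = (2139 + 2212) - (-92)*(-3023)/18 = 4351 - 1*139058/9 = 4351 - 139058/9 = -99899/9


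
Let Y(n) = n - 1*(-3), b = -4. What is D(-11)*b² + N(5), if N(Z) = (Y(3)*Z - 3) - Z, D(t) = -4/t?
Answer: 306/11 ≈ 27.818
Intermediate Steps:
Y(n) = 3 + n (Y(n) = n + 3 = 3 + n)
N(Z) = -3 + 5*Z (N(Z) = ((3 + 3)*Z - 3) - Z = (6*Z - 3) - Z = (-3 + 6*Z) - Z = -3 + 5*Z)
D(-11)*b² + N(5) = -4/(-11)*(-4)² + (-3 + 5*5) = -4*(-1/11)*16 + (-3 + 25) = (4/11)*16 + 22 = 64/11 + 22 = 306/11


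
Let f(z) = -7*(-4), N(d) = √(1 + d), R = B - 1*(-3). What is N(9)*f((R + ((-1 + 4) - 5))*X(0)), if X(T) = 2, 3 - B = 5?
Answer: 28*√10 ≈ 88.544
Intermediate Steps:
B = -2 (B = 3 - 1*5 = 3 - 5 = -2)
R = 1 (R = -2 - 1*(-3) = -2 + 3 = 1)
f(z) = 28
N(9)*f((R + ((-1 + 4) - 5))*X(0)) = √(1 + 9)*28 = √10*28 = 28*√10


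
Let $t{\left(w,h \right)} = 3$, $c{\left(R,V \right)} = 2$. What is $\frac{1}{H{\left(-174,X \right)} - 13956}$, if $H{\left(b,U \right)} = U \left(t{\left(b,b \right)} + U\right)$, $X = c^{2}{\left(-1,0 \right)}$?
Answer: $- \frac{1}{13928} \approx -7.1798 \cdot 10^{-5}$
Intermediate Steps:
$X = 4$ ($X = 2^{2} = 4$)
$H{\left(b,U \right)} = U \left(3 + U\right)$
$\frac{1}{H{\left(-174,X \right)} - 13956} = \frac{1}{4 \left(3 + 4\right) - 13956} = \frac{1}{4 \cdot 7 - 13956} = \frac{1}{28 - 13956} = \frac{1}{-13928} = - \frac{1}{13928}$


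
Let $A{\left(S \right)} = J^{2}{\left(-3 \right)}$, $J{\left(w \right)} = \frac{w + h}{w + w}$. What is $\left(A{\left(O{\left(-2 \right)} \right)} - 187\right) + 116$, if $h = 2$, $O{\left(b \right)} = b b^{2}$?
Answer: $- \frac{2555}{36} \approx -70.972$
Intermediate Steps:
$O{\left(b \right)} = b^{3}$
$J{\left(w \right)} = \frac{2 + w}{2 w}$ ($J{\left(w \right)} = \frac{w + 2}{w + w} = \frac{2 + w}{2 w}$)
$A{\left(S \right)} = \frac{1}{36}$ ($A{\left(S \right)} = \left(\frac{2 - 3}{2 \left(-3\right)}\right)^{2} = \left(\frac{1}{2} \left(- \frac{1}{3}\right) \left(-1\right)\right)^{2} = \left(\frac{1}{6}\right)^{2} = \frac{1}{36}$)
$\left(A{\left(O{\left(-2 \right)} \right)} - 187\right) + 116 = \left(\frac{1}{36} - 187\right) + 116 = - \frac{6731}{36} + 116 = - \frac{2555}{36}$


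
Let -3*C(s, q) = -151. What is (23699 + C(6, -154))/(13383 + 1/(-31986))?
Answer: 759646176/428068637 ≈ 1.7746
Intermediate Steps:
C(s, q) = 151/3 (C(s, q) = -1/3*(-151) = 151/3)
(23699 + C(6, -154))/(13383 + 1/(-31986)) = (23699 + 151/3)/(13383 + 1/(-31986)) = 71248/(3*(13383 - 1/31986)) = 71248/(3*(428068637/31986)) = (71248/3)*(31986/428068637) = 759646176/428068637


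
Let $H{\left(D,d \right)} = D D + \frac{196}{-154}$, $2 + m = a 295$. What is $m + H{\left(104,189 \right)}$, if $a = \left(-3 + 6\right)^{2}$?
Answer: $\frac{148145}{11} \approx 13468.0$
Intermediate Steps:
$a = 9$ ($a = 3^{2} = 9$)
$m = 2653$ ($m = -2 + 9 \cdot 295 = -2 + 2655 = 2653$)
$H{\left(D,d \right)} = - \frac{14}{11} + D^{2}$ ($H{\left(D,d \right)} = D^{2} + 196 \left(- \frac{1}{154}\right) = D^{2} - \frac{14}{11} = - \frac{14}{11} + D^{2}$)
$m + H{\left(104,189 \right)} = 2653 - \left(\frac{14}{11} - 104^{2}\right) = 2653 + \left(- \frac{14}{11} + 10816\right) = 2653 + \frac{118962}{11} = \frac{148145}{11}$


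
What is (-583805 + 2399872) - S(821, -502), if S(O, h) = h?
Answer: 1816569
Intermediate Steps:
(-583805 + 2399872) - S(821, -502) = (-583805 + 2399872) - 1*(-502) = 1816067 + 502 = 1816569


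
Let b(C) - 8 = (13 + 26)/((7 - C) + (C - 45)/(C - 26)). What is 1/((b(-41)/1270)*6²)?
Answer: 80645/20097 ≈ 4.0128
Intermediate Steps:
b(C) = 8 + 39/(7 - C + (-45 + C)/(-26 + C)) (b(C) = 8 + (13 + 26)/((7 - C) + (C - 45)/(C - 26)) = 8 + 39/((7 - C) + (-45 + C)/(-26 + C)) = 8 + 39/(7 - C + (-45 + C)/(-26 + C)))
1/((b(-41)/1270)*6²) = 1/((((2830 - 311*(-41) + 8*(-41)²)/(227 + (-41)² - 34*(-41)))/1270)*6²) = 1/((((2830 + 12751 + 8*1681)/(227 + 1681 + 1394))*(1/1270))*36) = 1/((((2830 + 12751 + 13448)/3302)*(1/1270))*36) = 1/((((1/3302)*29029)*(1/1270))*36) = 1/(((2233/254)*(1/1270))*36) = 1/((2233/322580)*36) = 1/(20097/80645) = 80645/20097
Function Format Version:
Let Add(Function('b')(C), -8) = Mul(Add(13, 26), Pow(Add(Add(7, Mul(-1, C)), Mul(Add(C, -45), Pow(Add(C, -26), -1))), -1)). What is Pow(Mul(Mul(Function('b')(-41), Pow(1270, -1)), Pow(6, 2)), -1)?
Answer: Rational(80645, 20097) ≈ 4.0128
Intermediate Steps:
Function('b')(C) = Add(8, Mul(39, Pow(Add(7, Mul(-1, C), Mul(Pow(Add(-26, C), -1), Add(-45, C))), -1))) (Function('b')(C) = Add(8, Mul(Add(13, 26), Pow(Add(Add(7, Mul(-1, C)), Mul(Add(C, -45), Pow(Add(C, -26), -1))), -1))) = Add(8, Mul(39, Pow(Add(Add(7, Mul(-1, C)), Mul(Add(-45, C), Pow(Add(-26, C), -1))), -1))) = Add(8, Mul(39, Pow(Add(Add(7, Mul(-1, C)), Mul(Pow(Add(-26, C), -1), Add(-45, C))), -1))) = Add(8, Mul(39, Pow(Add(7, Mul(-1, C), Mul(Pow(Add(-26, C), -1), Add(-45, C))), -1))))
Pow(Mul(Mul(Function('b')(-41), Pow(1270, -1)), Pow(6, 2)), -1) = Pow(Mul(Mul(Mul(Pow(Add(227, Pow(-41, 2), Mul(-34, -41)), -1), Add(2830, Mul(-311, -41), Mul(8, Pow(-41, 2)))), Pow(1270, -1)), Pow(6, 2)), -1) = Pow(Mul(Mul(Mul(Pow(Add(227, 1681, 1394), -1), Add(2830, 12751, Mul(8, 1681))), Rational(1, 1270)), 36), -1) = Pow(Mul(Mul(Mul(Pow(3302, -1), Add(2830, 12751, 13448)), Rational(1, 1270)), 36), -1) = Pow(Mul(Mul(Mul(Rational(1, 3302), 29029), Rational(1, 1270)), 36), -1) = Pow(Mul(Mul(Rational(2233, 254), Rational(1, 1270)), 36), -1) = Pow(Mul(Rational(2233, 322580), 36), -1) = Pow(Rational(20097, 80645), -1) = Rational(80645, 20097)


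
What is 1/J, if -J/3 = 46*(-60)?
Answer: 1/8280 ≈ 0.00012077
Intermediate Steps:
J = 8280 (J = -138*(-60) = -3*(-2760) = 8280)
1/J = 1/8280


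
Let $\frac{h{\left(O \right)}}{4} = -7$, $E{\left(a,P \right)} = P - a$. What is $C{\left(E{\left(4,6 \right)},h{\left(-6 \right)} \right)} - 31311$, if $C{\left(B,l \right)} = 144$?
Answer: $-31167$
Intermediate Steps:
$h{\left(O \right)} = -28$ ($h{\left(O \right)} = 4 \left(-7\right) = -28$)
$C{\left(E{\left(4,6 \right)},h{\left(-6 \right)} \right)} - 31311 = 144 - 31311 = -31167$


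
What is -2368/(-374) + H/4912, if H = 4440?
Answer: 830761/114818 ≈ 7.2355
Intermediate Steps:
-2368/(-374) + H/4912 = -2368/(-374) + 4440/4912 = -2368*(-1/374) + 4440*(1/4912) = 1184/187 + 555/614 = 830761/114818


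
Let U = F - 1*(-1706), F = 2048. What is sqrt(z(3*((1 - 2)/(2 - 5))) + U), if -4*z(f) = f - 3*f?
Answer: sqrt(15018)/2 ≈ 61.274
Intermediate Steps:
z(f) = f/2 (z(f) = -(f - 3*f)/4 = -(-1)*f/2 = f/2)
U = 3754 (U = 2048 - 1*(-1706) = 2048 + 1706 = 3754)
sqrt(z(3*((1 - 2)/(2 - 5))) + U) = sqrt((3*((1 - 2)/(2 - 5)))/2 + 3754) = sqrt((3*(-1/(-3)))/2 + 3754) = sqrt((3*(-1*(-1/3)))/2 + 3754) = sqrt((3*(1/3))/2 + 3754) = sqrt((1/2)*1 + 3754) = sqrt(1/2 + 3754) = sqrt(7509/2) = sqrt(15018)/2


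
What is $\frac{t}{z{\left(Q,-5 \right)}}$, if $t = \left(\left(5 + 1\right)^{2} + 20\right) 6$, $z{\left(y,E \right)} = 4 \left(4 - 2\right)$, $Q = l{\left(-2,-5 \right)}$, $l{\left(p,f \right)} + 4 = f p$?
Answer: $42$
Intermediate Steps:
$l{\left(p,f \right)} = -4 + f p$
$Q = 6$ ($Q = -4 - -10 = -4 + 10 = 6$)
$z{\left(y,E \right)} = 8$ ($z{\left(y,E \right)} = 4 \cdot 2 = 8$)
$t = 336$ ($t = \left(6^{2} + 20\right) 6 = \left(36 + 20\right) 6 = 56 \cdot 6 = 336$)
$\frac{t}{z{\left(Q,-5 \right)}} = \frac{1}{8} \cdot 336 = 42$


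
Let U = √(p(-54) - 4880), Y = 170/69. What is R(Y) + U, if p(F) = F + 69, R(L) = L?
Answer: 170/69 + I*√4865 ≈ 2.4638 + 69.75*I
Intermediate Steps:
Y = 170/69 (Y = 170*(1/69) = 170/69 ≈ 2.4638)
p(F) = 69 + F
U = I*√4865 (U = √((69 - 54) - 4880) = √(15 - 4880) = √(-4865) = I*√4865 ≈ 69.75*I)
R(Y) + U = 170/69 + I*√4865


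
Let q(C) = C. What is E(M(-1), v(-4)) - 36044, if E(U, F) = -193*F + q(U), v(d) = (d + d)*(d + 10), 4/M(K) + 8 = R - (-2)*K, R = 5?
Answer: -133904/5 ≈ -26781.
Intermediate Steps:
M(K) = 4/(-3 + 2*K) (M(K) = 4/(-8 + (5 - (-2)*K)) = 4/(-8 + (5 + 2*K)) = 4/(-3 + 2*K))
v(d) = 2*d*(10 + d) (v(d) = (2*d)*(10 + d) = 2*d*(10 + d))
E(U, F) = U - 193*F (E(U, F) = -193*F + U = U - 193*F)
E(M(-1), v(-4)) - 36044 = (4/(-3 + 2*(-1)) - 386*(-4)*(10 - 4)) - 36044 = (4/(-3 - 2) - 386*(-4)*6) - 36044 = (4/(-5) - 193*(-48)) - 36044 = (4*(-1/5) + 9264) - 36044 = (-4/5 + 9264) - 36044 = 46316/5 - 36044 = -133904/5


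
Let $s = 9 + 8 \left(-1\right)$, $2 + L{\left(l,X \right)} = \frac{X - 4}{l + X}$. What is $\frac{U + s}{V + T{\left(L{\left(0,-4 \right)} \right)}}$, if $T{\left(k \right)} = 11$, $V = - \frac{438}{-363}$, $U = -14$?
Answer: $- \frac{1573}{1477} \approx -1.065$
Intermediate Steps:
$L{\left(l,X \right)} = -2 + \frac{-4 + X}{X + l}$ ($L{\left(l,X \right)} = -2 + \frac{X - 4}{l + X} = -2 + \frac{-4 + X}{X + l}$)
$V = \frac{146}{121}$ ($V = \left(-438\right) \left(- \frac{1}{363}\right) = \frac{146}{121} \approx 1.2066$)
$s = 1$ ($s = 9 - 8 = 1$)
$\frac{U + s}{V + T{\left(L{\left(0,-4 \right)} \right)}} = \frac{-14 + 1}{\frac{146}{121} + 11} = - \frac{13}{\frac{1477}{121}} = \left(-13\right) \frac{121}{1477} = - \frac{1573}{1477}$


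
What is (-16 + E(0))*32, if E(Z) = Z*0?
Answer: -512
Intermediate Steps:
E(Z) = 0
(-16 + E(0))*32 = (-16 + 0)*32 = -16*32 = -512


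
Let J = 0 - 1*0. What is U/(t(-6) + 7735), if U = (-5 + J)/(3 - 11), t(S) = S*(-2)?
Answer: 5/61976 ≈ 8.0676e-5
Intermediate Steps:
t(S) = -2*S
J = 0 (J = 0 + 0 = 0)
U = 5/8 (U = (-5 + 0)/(3 - 11) = -5/(-8) = -5*(-1/8) = 5/8 ≈ 0.62500)
U/(t(-6) + 7735) = 5/(8*(-2*(-6) + 7735)) = 5/(8*(12 + 7735)) = (5/8)/7747 = (5/8)*(1/7747) = 5/61976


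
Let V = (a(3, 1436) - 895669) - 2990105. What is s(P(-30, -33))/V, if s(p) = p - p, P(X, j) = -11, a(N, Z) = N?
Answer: 0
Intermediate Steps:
V = -3885771 (V = (3 - 895669) - 2990105 = -895666 - 2990105 = -3885771)
s(p) = 0
s(P(-30, -33))/V = 0/(-3885771) = 0*(-1/3885771) = 0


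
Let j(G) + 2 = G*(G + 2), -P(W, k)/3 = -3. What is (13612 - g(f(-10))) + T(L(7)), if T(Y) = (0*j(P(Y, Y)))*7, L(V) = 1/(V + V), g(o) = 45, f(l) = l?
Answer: 13567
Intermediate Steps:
P(W, k) = 9 (P(W, k) = -3*(-3) = 9)
L(V) = 1/(2*V)
j(G) = -2 + G*(2 + G) (j(G) = -2 + G*(G + 2) = -2 + G*(2 + G))
T(Y) = 0 (T(Y) = (0*(-2 + 9² + 2*9))*7 = (0*(-2 + 81 + 18))*7 = (0*97)*7 = 0*7 = 0)
(13612 - g(f(-10))) + T(L(7)) = (13612 - 1*45) + 0 = (13612 - 45) + 0 = 13567 + 0 = 13567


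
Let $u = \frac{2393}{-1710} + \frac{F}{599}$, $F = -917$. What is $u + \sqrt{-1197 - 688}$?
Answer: $- \frac{3001477}{1024290} + i \sqrt{1885} \approx -2.9303 + 43.417 i$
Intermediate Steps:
$u = - \frac{3001477}{1024290}$ ($u = \frac{2393}{-1710} - \frac{917}{599} = 2393 \left(- \frac{1}{1710}\right) - \frac{917}{599} = - \frac{2393}{1710} - \frac{917}{599} = - \frac{3001477}{1024290} \approx -2.9303$)
$u + \sqrt{-1197 - 688} = - \frac{3001477}{1024290} + \sqrt{-1197 - 688} = - \frac{3001477}{1024290} + \sqrt{-1885} = - \frac{3001477}{1024290} + i \sqrt{1885}$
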